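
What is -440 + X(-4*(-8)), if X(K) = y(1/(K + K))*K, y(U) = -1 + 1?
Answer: -440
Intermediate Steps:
y(U) = 0
X(K) = 0 (X(K) = 0*K = 0)
-440 + X(-4*(-8)) = -440 + 0 = -440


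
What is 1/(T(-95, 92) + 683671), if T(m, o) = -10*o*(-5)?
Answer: 1/688271 ≈ 1.4529e-6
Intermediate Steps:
T(m, o) = 50*o
1/(T(-95, 92) + 683671) = 1/(50*92 + 683671) = 1/(4600 + 683671) = 1/688271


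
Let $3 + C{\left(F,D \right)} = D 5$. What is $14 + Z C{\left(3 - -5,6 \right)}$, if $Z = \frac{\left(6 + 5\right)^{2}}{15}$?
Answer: $\frac{1159}{5} \approx 231.8$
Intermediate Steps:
$C{\left(F,D \right)} = -3 + 5 D$ ($C{\left(F,D \right)} = -3 + D 5 = -3 + 5 D$)
$Z = \frac{121}{15}$ ($Z = 11^{2} \cdot \frac{1}{15} = 121 \cdot \frac{1}{15} = \frac{121}{15} \approx 8.0667$)
$14 + Z C{\left(3 - -5,6 \right)} = 14 + \frac{121 \left(-3 + 5 \cdot 6\right)}{15} = 14 + \frac{121 \left(-3 + 30\right)}{15} = 14 + \frac{121}{15} \cdot 27 = 14 + \frac{1089}{5} = \frac{1159}{5}$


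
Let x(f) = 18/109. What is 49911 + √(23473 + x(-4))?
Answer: 49911 + 5*√11155387/109 ≈ 50064.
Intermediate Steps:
x(f) = 18/109 (x(f) = 18*(1/109) = 18/109)
49911 + √(23473 + x(-4)) = 49911 + √(23473 + 18/109) = 49911 + √(2558575/109) = 49911 + 5*√11155387/109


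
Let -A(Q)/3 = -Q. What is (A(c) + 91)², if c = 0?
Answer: 8281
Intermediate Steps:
A(Q) = 3*Q (A(Q) = -(-3)*Q = 3*Q)
(A(c) + 91)² = (3*0 + 91)² = (0 + 91)² = 91² = 8281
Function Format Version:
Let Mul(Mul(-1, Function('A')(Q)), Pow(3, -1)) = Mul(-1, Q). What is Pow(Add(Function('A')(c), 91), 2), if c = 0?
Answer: 8281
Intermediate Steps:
Function('A')(Q) = Mul(3, Q) (Function('A')(Q) = Mul(-3, Mul(-1, Q)) = Mul(3, Q))
Pow(Add(Function('A')(c), 91), 2) = Pow(Add(Mul(3, 0), 91), 2) = Pow(Add(0, 91), 2) = Pow(91, 2) = 8281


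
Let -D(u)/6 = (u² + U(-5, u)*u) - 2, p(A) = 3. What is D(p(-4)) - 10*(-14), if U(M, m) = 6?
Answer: -10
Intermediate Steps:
D(u) = 12 - 36*u - 6*u² (D(u) = -6*((u² + 6*u) - 2) = -6*(-2 + u² + 6*u) = 12 - 36*u - 6*u²)
D(p(-4)) - 10*(-14) = (12 - 36*3 - 6*3²) - 10*(-14) = (12 - 108 - 6*9) + 140 = (12 - 108 - 54) + 140 = -150 + 140 = -10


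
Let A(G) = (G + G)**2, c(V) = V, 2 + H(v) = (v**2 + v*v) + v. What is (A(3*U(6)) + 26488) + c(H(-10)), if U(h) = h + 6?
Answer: 31860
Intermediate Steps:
H(v) = -2 + v + 2*v**2 (H(v) = -2 + ((v**2 + v*v) + v) = -2 + ((v**2 + v**2) + v) = -2 + (2*v**2 + v) = -2 + (v + 2*v**2) = -2 + v + 2*v**2)
U(h) = 6 + h
A(G) = 4*G**2 (A(G) = (2*G)**2 = 4*G**2)
(A(3*U(6)) + 26488) + c(H(-10)) = (4*(3*(6 + 6))**2 + 26488) + (-2 - 10 + 2*(-10)**2) = (4*(3*12)**2 + 26488) + (-2 - 10 + 2*100) = (4*36**2 + 26488) + (-2 - 10 + 200) = (4*1296 + 26488) + 188 = (5184 + 26488) + 188 = 31672 + 188 = 31860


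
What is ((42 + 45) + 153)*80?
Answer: 19200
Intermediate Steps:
((42 + 45) + 153)*80 = (87 + 153)*80 = 240*80 = 19200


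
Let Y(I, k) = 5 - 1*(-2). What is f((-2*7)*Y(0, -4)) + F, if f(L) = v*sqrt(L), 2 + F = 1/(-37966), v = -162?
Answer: -75933/37966 - 1134*I*sqrt(2) ≈ -2.0 - 1603.7*I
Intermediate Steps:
Y(I, k) = 7 (Y(I, k) = 5 + 2 = 7)
F = -75933/37966 (F = -2 + 1/(-37966) = -2 - 1/37966 = -75933/37966 ≈ -2.0000)
f(L) = -162*sqrt(L)
f((-2*7)*Y(0, -4)) + F = -162*sqrt(7)*(I*sqrt(14)) - 75933/37966 = -162*7*I*sqrt(2) - 75933/37966 = -1134*I*sqrt(2) - 75933/37966 = -75933/37966 - 1134*I*sqrt(2)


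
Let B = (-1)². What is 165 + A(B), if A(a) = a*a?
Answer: 166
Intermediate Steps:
B = 1
A(a) = a²
165 + A(B) = 165 + 1² = 165 + 1 = 166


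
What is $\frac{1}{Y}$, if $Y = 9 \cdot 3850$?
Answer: $\frac{1}{34650} \approx 2.886 \cdot 10^{-5}$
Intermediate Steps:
$Y = 34650$
$\frac{1}{Y} = \frac{1}{34650}$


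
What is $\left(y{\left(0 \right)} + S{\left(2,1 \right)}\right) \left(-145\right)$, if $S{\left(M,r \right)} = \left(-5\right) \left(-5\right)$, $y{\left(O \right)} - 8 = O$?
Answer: $-4785$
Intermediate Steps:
$y{\left(O \right)} = 8 + O$
$S{\left(M,r \right)} = 25$
$\left(y{\left(0 \right)} + S{\left(2,1 \right)}\right) \left(-145\right) = \left(\left(8 + 0\right) + 25\right) \left(-145\right) = \left(8 + 25\right) \left(-145\right) = 33 \left(-145\right) = -4785$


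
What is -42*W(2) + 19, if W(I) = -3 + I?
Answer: 61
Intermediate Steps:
-42*W(2) + 19 = -42*(-3 + 2) + 19 = -42*(-1) + 19 = 42 + 19 = 61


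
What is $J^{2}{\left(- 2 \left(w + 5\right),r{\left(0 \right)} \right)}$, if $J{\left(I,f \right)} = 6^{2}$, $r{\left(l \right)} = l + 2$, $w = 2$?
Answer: $1296$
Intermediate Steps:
$r{\left(l \right)} = 2 + l$
$J{\left(I,f \right)} = 36$
$J^{2}{\left(- 2 \left(w + 5\right),r{\left(0 \right)} \right)} = 36^{2} = 1296$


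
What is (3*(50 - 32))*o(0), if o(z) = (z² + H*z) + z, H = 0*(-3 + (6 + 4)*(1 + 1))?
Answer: 0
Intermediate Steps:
H = 0 (H = 0*(-3 + 10*2) = 0*(-3 + 20) = 0*17 = 0)
o(z) = z + z² (o(z) = (z² + 0*z) + z = (z² + 0) + z = z² + z = z + z²)
(3*(50 - 32))*o(0) = (3*(50 - 32))*(0*(1 + 0)) = (3*18)*(0*1) = 54*0 = 0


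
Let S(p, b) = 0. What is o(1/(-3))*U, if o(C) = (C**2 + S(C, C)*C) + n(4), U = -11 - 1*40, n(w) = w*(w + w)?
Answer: -4913/3 ≈ -1637.7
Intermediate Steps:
n(w) = 2*w**2 (n(w) = w*(2*w) = 2*w**2)
U = -51 (U = -11 - 40 = -51)
o(C) = 32 + C**2 (o(C) = (C**2 + 0*C) + 2*4**2 = (C**2 + 0) + 2*16 = C**2 + 32 = 32 + C**2)
o(1/(-3))*U = (32 + (1/(-3))**2)*(-51) = (32 + (1*(-1/3))**2)*(-51) = (32 + (-1/3)**2)*(-51) = (32 + 1/9)*(-51) = (289/9)*(-51) = -4913/3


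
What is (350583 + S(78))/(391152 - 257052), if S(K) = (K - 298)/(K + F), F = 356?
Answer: 76076401/29099700 ≈ 2.6143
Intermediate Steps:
S(K) = (-298 + K)/(356 + K) (S(K) = (K - 298)/(K + 356) = (-298 + K)/(356 + K))
(350583 + S(78))/(391152 - 257052) = (350583 + (-298 + 78)/(356 + 78))/(391152 - 257052) = (350583 - 220/434)/134100 = (350583 + (1/434)*(-220))*(1/134100) = (350583 - 110/217)*(1/134100) = (76076401/217)*(1/134100) = 76076401/29099700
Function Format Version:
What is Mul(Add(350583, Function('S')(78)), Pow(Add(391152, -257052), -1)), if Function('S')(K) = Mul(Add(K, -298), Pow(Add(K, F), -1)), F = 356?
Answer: Rational(76076401, 29099700) ≈ 2.6143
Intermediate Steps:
Function('S')(K) = Mul(Pow(Add(356, K), -1), Add(-298, K)) (Function('S')(K) = Mul(Add(K, -298), Pow(Add(K, 356), -1)) = Mul(Add(-298, K), Pow(Add(356, K), -1)) = Mul(Pow(Add(356, K), -1), Add(-298, K)))
Mul(Add(350583, Function('S')(78)), Pow(Add(391152, -257052), -1)) = Mul(Add(350583, Mul(Pow(Add(356, 78), -1), Add(-298, 78))), Pow(Add(391152, -257052), -1)) = Mul(Add(350583, Mul(Pow(434, -1), -220)), Pow(134100, -1)) = Mul(Add(350583, Mul(Rational(1, 434), -220)), Rational(1, 134100)) = Mul(Add(350583, Rational(-110, 217)), Rational(1, 134100)) = Mul(Rational(76076401, 217), Rational(1, 134100)) = Rational(76076401, 29099700)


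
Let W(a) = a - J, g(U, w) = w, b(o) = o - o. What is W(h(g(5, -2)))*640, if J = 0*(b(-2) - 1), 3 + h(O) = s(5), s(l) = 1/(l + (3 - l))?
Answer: -5120/3 ≈ -1706.7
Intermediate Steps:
b(o) = 0
s(l) = ⅓ (s(l) = 1/3 = ⅓)
h(O) = -8/3 (h(O) = -3 + ⅓ = -8/3)
J = 0 (J = 0*(0 - 1) = 0*(-1) = 0)
W(a) = a (W(a) = a - 1*0 = a + 0 = a)
W(h(g(5, -2)))*640 = -8/3*640 = -5120/3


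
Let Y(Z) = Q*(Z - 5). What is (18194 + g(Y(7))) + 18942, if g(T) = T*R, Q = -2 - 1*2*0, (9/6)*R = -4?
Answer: 111440/3 ≈ 37147.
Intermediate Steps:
R = -8/3 (R = (⅔)*(-4) = -8/3 ≈ -2.6667)
Q = -2 (Q = -2 - 2*0 = -2 + 0 = -2)
Y(Z) = 10 - 2*Z (Y(Z) = -2*(Z - 5) = -2*(-5 + Z) = 10 - 2*Z)
g(T) = -8*T/3 (g(T) = T*(-8/3) = -8*T/3)
(18194 + g(Y(7))) + 18942 = (18194 - 8*(10 - 2*7)/3) + 18942 = (18194 - 8*(10 - 14)/3) + 18942 = (18194 - 8/3*(-4)) + 18942 = (18194 + 32/3) + 18942 = 54614/3 + 18942 = 111440/3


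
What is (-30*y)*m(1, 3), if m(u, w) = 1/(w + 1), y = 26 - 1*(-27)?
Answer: -795/2 ≈ -397.50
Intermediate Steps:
y = 53 (y = 26 + 27 = 53)
m(u, w) = 1/(1 + w)
(-30*y)*m(1, 3) = (-30*53)/(1 + 3) = -1590/4 = -1590*¼ = -795/2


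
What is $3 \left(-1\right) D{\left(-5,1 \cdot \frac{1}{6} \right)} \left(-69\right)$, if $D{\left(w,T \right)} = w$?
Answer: $-1035$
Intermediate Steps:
$3 \left(-1\right) D{\left(-5,1 \cdot \frac{1}{6} \right)} \left(-69\right) = 3 \left(-1\right) \left(-5\right) \left(-69\right) = \left(-3\right) \left(-5\right) \left(-69\right) = 15 \left(-69\right) = -1035$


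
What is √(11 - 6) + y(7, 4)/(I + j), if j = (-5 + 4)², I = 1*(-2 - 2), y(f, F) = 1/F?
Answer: -1/12 + √5 ≈ 2.1527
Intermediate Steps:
I = -4 (I = 1*(-4) = -4)
j = 1 (j = (-1)² = 1)
√(11 - 6) + y(7, 4)/(I + j) = √(11 - 6) + 1/((-4 + 1)*4) = √5 + (¼)/(-3) = √5 - ⅓*¼ = √5 - 1/12 = -1/12 + √5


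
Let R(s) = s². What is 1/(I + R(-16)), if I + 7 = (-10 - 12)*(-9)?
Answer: 1/447 ≈ 0.0022371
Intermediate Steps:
I = 191 (I = -7 + (-10 - 12)*(-9) = -7 - 22*(-9) = -7 + 198 = 191)
1/(I + R(-16)) = 1/(191 + (-16)²) = 1/(191 + 256) = 1/447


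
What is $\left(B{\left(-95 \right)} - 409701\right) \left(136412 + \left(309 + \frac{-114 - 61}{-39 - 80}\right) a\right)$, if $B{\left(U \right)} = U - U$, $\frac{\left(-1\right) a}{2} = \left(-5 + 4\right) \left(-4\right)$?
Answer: $- \frac{932799042780}{17} \approx -5.4871 \cdot 10^{10}$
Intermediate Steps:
$a = -8$ ($a = - 2 \left(-5 + 4\right) \left(-4\right) = - 2 \left(\left(-1\right) \left(-4\right)\right) = \left(-2\right) 4 = -8$)
$B{\left(U \right)} = 0$
$\left(B{\left(-95 \right)} - 409701\right) \left(136412 + \left(309 + \frac{-114 - 61}{-39 - 80}\right) a\right) = \left(0 - 409701\right) \left(136412 + \left(309 + \frac{-114 - 61}{-39 - 80}\right) \left(-8\right)\right) = - 409701 \left(136412 + \left(309 - \frac{175}{-119}\right) \left(-8\right)\right) = - 409701 \left(136412 + \left(309 - - \frac{25}{17}\right) \left(-8\right)\right) = - 409701 \left(136412 + \left(309 + \frac{25}{17}\right) \left(-8\right)\right) = - 409701 \left(136412 + \frac{5278}{17} \left(-8\right)\right) = - 409701 \left(136412 - \frac{42224}{17}\right) = \left(-409701\right) \frac{2276780}{17} = - \frac{932799042780}{17}$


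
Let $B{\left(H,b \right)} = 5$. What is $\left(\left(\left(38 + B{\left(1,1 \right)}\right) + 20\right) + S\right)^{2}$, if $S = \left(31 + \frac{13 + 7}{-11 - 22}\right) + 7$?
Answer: $\frac{10975969}{1089} \approx 10079.0$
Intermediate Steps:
$S = \frac{1234}{33}$ ($S = \left(31 + \frac{20}{-33}\right) + 7 = \left(31 + 20 \left(- \frac{1}{33}\right)\right) + 7 = \left(31 - \frac{20}{33}\right) + 7 = \frac{1003}{33} + 7 = \frac{1234}{33} \approx 37.394$)
$\left(\left(\left(38 + B{\left(1,1 \right)}\right) + 20\right) + S\right)^{2} = \left(\left(\left(38 + 5\right) + 20\right) + \frac{1234}{33}\right)^{2} = \left(\left(43 + 20\right) + \frac{1234}{33}\right)^{2} = \left(63 + \frac{1234}{33}\right)^{2} = \left(\frac{3313}{33}\right)^{2} = \frac{10975969}{1089}$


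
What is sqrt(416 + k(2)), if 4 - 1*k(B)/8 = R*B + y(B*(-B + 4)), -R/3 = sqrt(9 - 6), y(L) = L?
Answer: 4*sqrt(26 + 3*sqrt(3)) ≈ 22.341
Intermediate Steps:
R = -3*sqrt(3) (R = -3*sqrt(9 - 6) = -3*sqrt(3) ≈ -5.1962)
k(B) = 32 - 8*B*(4 - B) + 24*B*sqrt(3) (k(B) = 32 - 8*((-3*sqrt(3))*B + B*(-B + 4)) = 32 - 8*(-3*B*sqrt(3) + B*(4 - B)) = 32 - 8*(B*(4 - B) - 3*B*sqrt(3)) = 32 + (-8*B*(4 - B) + 24*B*sqrt(3)) = 32 - 8*B*(4 - B) + 24*B*sqrt(3))
sqrt(416 + k(2)) = sqrt(416 + (32 + 8*2*(-4 + 2) + 24*2*sqrt(3))) = sqrt(416 + (32 + 8*2*(-2) + 48*sqrt(3))) = sqrt(416 + (32 - 32 + 48*sqrt(3))) = sqrt(416 + 48*sqrt(3))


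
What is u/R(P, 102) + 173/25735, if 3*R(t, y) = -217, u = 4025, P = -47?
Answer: -44387512/797785 ≈ -55.638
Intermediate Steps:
R(t, y) = -217/3 (R(t, y) = (⅓)*(-217) = -217/3)
u/R(P, 102) + 173/25735 = 4025/(-217/3) + 173/25735 = 4025*(-3/217) + 173*(1/25735) = -1725/31 + 173/25735 = -44387512/797785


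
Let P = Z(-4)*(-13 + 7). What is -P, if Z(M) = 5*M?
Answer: -120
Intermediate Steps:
P = 120 (P = (5*(-4))*(-13 + 7) = -20*(-6) = 120)
-P = -1*120 = -120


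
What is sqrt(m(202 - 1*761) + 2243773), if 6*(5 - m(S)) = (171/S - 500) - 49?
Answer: 3*sqrt(77907400129)/559 ≈ 1498.0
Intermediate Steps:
m(S) = 193/2 - 57/(2*S) (m(S) = 5 - ((171/S - 500) - 49)/6 = 5 - ((-500 + 171/S) - 49)/6 = 5 - (-549 + 171/S)/6 = 5 + (183/2 - 57/(2*S)) = 193/2 - 57/(2*S))
sqrt(m(202 - 1*761) + 2243773) = sqrt((-57 + 193*(202 - 1*761))/(2*(202 - 1*761)) + 2243773) = sqrt((-57 + 193*(202 - 761))/(2*(202 - 761)) + 2243773) = sqrt((1/2)*(-57 + 193*(-559))/(-559) + 2243773) = sqrt((1/2)*(-1/559)*(-57 - 107887) + 2243773) = sqrt((1/2)*(-1/559)*(-107944) + 2243773) = sqrt(53972/559 + 2243773) = sqrt(1254323079/559) = 3*sqrt(77907400129)/559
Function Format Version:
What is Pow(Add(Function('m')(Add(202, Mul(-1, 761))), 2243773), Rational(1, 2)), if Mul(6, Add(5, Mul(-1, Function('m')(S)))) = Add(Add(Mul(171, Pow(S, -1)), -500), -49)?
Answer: Mul(Rational(3, 559), Pow(77907400129, Rational(1, 2))) ≈ 1498.0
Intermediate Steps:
Function('m')(S) = Add(Rational(193, 2), Mul(Rational(-57, 2), Pow(S, -1))) (Function('m')(S) = Add(5, Mul(Rational(-1, 6), Add(Add(Mul(171, Pow(S, -1)), -500), -49))) = Add(5, Mul(Rational(-1, 6), Add(Add(-500, Mul(171, Pow(S, -1))), -49))) = Add(5, Mul(Rational(-1, 6), Add(-549, Mul(171, Pow(S, -1))))) = Add(5, Add(Rational(183, 2), Mul(Rational(-57, 2), Pow(S, -1)))) = Add(Rational(193, 2), Mul(Rational(-57, 2), Pow(S, -1))))
Pow(Add(Function('m')(Add(202, Mul(-1, 761))), 2243773), Rational(1, 2)) = Pow(Add(Mul(Rational(1, 2), Pow(Add(202, Mul(-1, 761)), -1), Add(-57, Mul(193, Add(202, Mul(-1, 761))))), 2243773), Rational(1, 2)) = Pow(Add(Mul(Rational(1, 2), Pow(Add(202, -761), -1), Add(-57, Mul(193, Add(202, -761)))), 2243773), Rational(1, 2)) = Pow(Add(Mul(Rational(1, 2), Pow(-559, -1), Add(-57, Mul(193, -559))), 2243773), Rational(1, 2)) = Pow(Add(Mul(Rational(1, 2), Rational(-1, 559), Add(-57, -107887)), 2243773), Rational(1, 2)) = Pow(Add(Mul(Rational(1, 2), Rational(-1, 559), -107944), 2243773), Rational(1, 2)) = Pow(Add(Rational(53972, 559), 2243773), Rational(1, 2)) = Pow(Rational(1254323079, 559), Rational(1, 2)) = Mul(Rational(3, 559), Pow(77907400129, Rational(1, 2)))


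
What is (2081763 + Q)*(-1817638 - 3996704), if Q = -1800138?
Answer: -1637464065750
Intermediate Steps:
(2081763 + Q)*(-1817638 - 3996704) = (2081763 - 1800138)*(-1817638 - 3996704) = 281625*(-5814342) = -1637464065750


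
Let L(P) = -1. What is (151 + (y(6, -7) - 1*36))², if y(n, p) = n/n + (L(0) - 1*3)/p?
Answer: 665856/49 ≈ 13589.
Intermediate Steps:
y(n, p) = 1 - 4/p (y(n, p) = n/n + (-1 - 1*3)/p = 1 + (-1 - 3)/p = 1 - 4/p)
(151 + (y(6, -7) - 1*36))² = (151 + ((-4 - 7)/(-7) - 1*36))² = (151 + (-⅐*(-11) - 36))² = (151 + (11/7 - 36))² = (151 - 241/7)² = (816/7)² = 665856/49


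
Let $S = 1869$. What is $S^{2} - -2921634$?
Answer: $6414795$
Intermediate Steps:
$S^{2} - -2921634 = 1869^{2} - -2921634 = 3493161 + 2921634 = 6414795$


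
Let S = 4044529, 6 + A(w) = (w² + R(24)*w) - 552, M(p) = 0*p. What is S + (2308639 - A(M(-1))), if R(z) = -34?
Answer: 6353726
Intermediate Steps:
M(p) = 0
A(w) = -558 + w² - 34*w (A(w) = -6 + ((w² - 34*w) - 552) = -6 + (-552 + w² - 34*w) = -558 + w² - 34*w)
S + (2308639 - A(M(-1))) = 4044529 + (2308639 - (-558 + 0² - 34*0)) = 4044529 + (2308639 - (-558 + 0 + 0)) = 4044529 + (2308639 - 1*(-558)) = 4044529 + (2308639 + 558) = 4044529 + 2309197 = 6353726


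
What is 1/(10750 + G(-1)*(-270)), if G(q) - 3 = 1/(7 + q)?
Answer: 1/9895 ≈ 0.00010106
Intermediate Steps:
G(q) = 3 + 1/(7 + q)
1/(10750 + G(-1)*(-270)) = 1/(10750 + ((22 + 3*(-1))/(7 - 1))*(-270)) = 1/(10750 + ((22 - 3)/6)*(-270)) = 1/(10750 + ((⅙)*19)*(-270)) = 1/(10750 + (19/6)*(-270)) = 1/(10750 - 855) = 1/9895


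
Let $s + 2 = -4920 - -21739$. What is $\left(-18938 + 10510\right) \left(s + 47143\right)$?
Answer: $-539054880$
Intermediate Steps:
$s = 16817$ ($s = -2 - -16819 = -2 + \left(-4920 + 21739\right) = -2 + 16819 = 16817$)
$\left(-18938 + 10510\right) \left(s + 47143\right) = \left(-18938 + 10510\right) \left(16817 + 47143\right) = \left(-8428\right) 63960 = -539054880$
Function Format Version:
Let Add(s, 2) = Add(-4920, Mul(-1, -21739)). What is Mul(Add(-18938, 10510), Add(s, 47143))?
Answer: -539054880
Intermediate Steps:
s = 16817 (s = Add(-2, Add(-4920, Mul(-1, -21739))) = Add(-2, Add(-4920, 21739)) = Add(-2, 16819) = 16817)
Mul(Add(-18938, 10510), Add(s, 47143)) = Mul(Add(-18938, 10510), Add(16817, 47143)) = Mul(-8428, 63960) = -539054880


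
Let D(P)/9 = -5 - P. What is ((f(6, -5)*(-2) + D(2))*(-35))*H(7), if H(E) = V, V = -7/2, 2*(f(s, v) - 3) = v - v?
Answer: -16905/2 ≈ -8452.5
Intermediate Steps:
f(s, v) = 3 (f(s, v) = 3 + (v - v)/2 = 3 + (½)*0 = 3 + 0 = 3)
V = -7/2 (V = -7*½ = -7/2 ≈ -3.5000)
H(E) = -7/2
D(P) = -45 - 9*P (D(P) = 9*(-5 - P) = -45 - 9*P)
((f(6, -5)*(-2) + D(2))*(-35))*H(7) = ((3*(-2) + (-45 - 9*2))*(-35))*(-7/2) = ((-6 + (-45 - 18))*(-35))*(-7/2) = ((-6 - 63)*(-35))*(-7/2) = -69*(-35)*(-7/2) = 2415*(-7/2) = -16905/2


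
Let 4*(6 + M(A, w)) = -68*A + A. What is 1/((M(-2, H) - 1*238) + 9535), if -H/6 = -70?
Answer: 2/18649 ≈ 0.00010724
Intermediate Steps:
H = 420 (H = -6*(-70) = 420)
M(A, w) = -6 - 67*A/4 (M(A, w) = -6 + (-68*A + A)/4 = -6 + (-67*A)/4 = -6 - 67*A/4)
1/((M(-2, H) - 1*238) + 9535) = 1/(((-6 - 67/4*(-2)) - 1*238) + 9535) = 1/(((-6 + 67/2) - 238) + 9535) = 1/((55/2 - 238) + 9535) = 1/(-421/2 + 9535) = 1/(18649/2) = 2/18649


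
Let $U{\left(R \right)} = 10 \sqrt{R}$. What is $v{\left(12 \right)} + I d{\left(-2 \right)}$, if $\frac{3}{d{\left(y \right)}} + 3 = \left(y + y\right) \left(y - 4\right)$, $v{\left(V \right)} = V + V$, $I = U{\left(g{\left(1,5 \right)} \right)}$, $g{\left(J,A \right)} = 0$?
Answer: $24$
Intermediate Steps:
$I = 0$ ($I = 10 \sqrt{0} = 10 \cdot 0 = 0$)
$v{\left(V \right)} = 2 V$
$d{\left(y \right)} = \frac{3}{-3 + 2 y \left(-4 + y\right)}$ ($d{\left(y \right)} = \frac{3}{-3 + \left(y + y\right) \left(y - 4\right)} = \frac{3}{-3 + 2 y \left(-4 + y\right)}$)
$v{\left(12 \right)} + I d{\left(-2 \right)} = 2 \cdot 12 + 0 \frac{3}{-3 - -16 + 2 \left(-2\right)^{2}} = 24 + 0 \frac{3}{-3 + 16 + 2 \cdot 4} = 24 + 0 \frac{3}{-3 + 16 + 8} = 24 + 0 \cdot \frac{3}{21} = 24 + 0 \cdot 3 \cdot \frac{1}{21} = 24 + 0 \cdot \frac{1}{7} = 24 + 0 = 24$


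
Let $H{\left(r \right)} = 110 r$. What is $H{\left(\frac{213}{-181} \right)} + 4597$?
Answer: $\frac{808627}{181} \approx 4467.6$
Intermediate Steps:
$H{\left(\frac{213}{-181} \right)} + 4597 = 110 \frac{213}{-181} + 4597 = 110 \cdot 213 \left(- \frac{1}{181}\right) + 4597 = 110 \left(- \frac{213}{181}\right) + 4597 = - \frac{23430}{181} + 4597 = \frac{808627}{181}$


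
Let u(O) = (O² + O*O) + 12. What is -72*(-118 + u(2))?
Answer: 7056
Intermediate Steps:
u(O) = 12 + 2*O² (u(O) = (O² + O²) + 12 = 2*O² + 12 = 12 + 2*O²)
-72*(-118 + u(2)) = -72*(-118 + (12 + 2*2²)) = -72*(-118 + (12 + 2*4)) = -72*(-118 + (12 + 8)) = -72*(-118 + 20) = -72*(-98) = 7056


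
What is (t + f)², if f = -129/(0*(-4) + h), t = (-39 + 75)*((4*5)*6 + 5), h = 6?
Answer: 80227849/4 ≈ 2.0057e+7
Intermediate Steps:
t = 4500 (t = 36*(20*6 + 5) = 36*(120 + 5) = 36*125 = 4500)
f = -43/2 (f = -129/(0*(-4) + 6) = -129/(0 + 6) = -129/6 = -129*⅙ = -43/2 ≈ -21.500)
(t + f)² = (4500 - 43/2)² = (8957/2)² = 80227849/4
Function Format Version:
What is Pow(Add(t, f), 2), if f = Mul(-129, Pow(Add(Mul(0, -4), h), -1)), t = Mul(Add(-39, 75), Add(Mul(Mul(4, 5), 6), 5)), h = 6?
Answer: Rational(80227849, 4) ≈ 2.0057e+7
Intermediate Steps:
t = 4500 (t = Mul(36, Add(Mul(20, 6), 5)) = Mul(36, Add(120, 5)) = Mul(36, 125) = 4500)
f = Rational(-43, 2) (f = Mul(-129, Pow(Add(Mul(0, -4), 6), -1)) = Mul(-129, Pow(Add(0, 6), -1)) = Mul(-129, Pow(6, -1)) = Mul(-129, Rational(1, 6)) = Rational(-43, 2) ≈ -21.500)
Pow(Add(t, f), 2) = Pow(Add(4500, Rational(-43, 2)), 2) = Pow(Rational(8957, 2), 2) = Rational(80227849, 4)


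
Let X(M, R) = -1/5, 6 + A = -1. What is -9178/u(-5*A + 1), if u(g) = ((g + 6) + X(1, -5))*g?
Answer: -22945/3762 ≈ -6.0992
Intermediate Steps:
A = -7 (A = -6 - 1 = -7)
X(M, R) = -⅕ (X(M, R) = -1*⅕ = -⅕)
u(g) = g*(29/5 + g) (u(g) = ((g + 6) - ⅕)*g = ((6 + g) - ⅕)*g = (29/5 + g)*g = g*(29/5 + g))
-9178/u(-5*A + 1) = -9178*5/((29 + 5*(-5*(-7) + 1))*(-5*(-7) + 1)) = -9178*5/((29 + 5*(35 + 1))*(35 + 1)) = -9178*5/(36*(29 + 5*36)) = -9178*5/(36*(29 + 180)) = -9178/((⅕)*36*209) = -9178/7524/5 = -9178*5/7524 = -22945/3762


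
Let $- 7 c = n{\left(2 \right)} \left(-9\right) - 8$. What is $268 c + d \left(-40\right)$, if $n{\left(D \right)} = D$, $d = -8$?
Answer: $\frac{9208}{7} \approx 1315.4$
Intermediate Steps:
$c = \frac{26}{7}$ ($c = - \frac{2 \left(-9\right) - 8}{7} = - \frac{-18 - 8}{7} = \left(- \frac{1}{7}\right) \left(-26\right) = \frac{26}{7} \approx 3.7143$)
$268 c + d \left(-40\right) = 268 \cdot \frac{26}{7} - -320 = \frac{6968}{7} + 320 = \frac{9208}{7}$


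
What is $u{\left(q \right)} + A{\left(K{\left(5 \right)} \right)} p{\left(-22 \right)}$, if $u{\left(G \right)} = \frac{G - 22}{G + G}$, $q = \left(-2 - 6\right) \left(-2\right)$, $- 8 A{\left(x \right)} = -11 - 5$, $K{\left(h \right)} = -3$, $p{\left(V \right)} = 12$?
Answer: $\frac{381}{16} \approx 23.813$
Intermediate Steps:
$A{\left(x \right)} = 2$ ($A{\left(x \right)} = - \frac{-11 - 5}{8} = \left(- \frac{1}{8}\right) \left(-16\right) = 2$)
$q = 16$ ($q = \left(-2 - 6\right) \left(-2\right) = \left(-8\right) \left(-2\right) = 16$)
$u{\left(G \right)} = \frac{-22 + G}{2 G}$
$u{\left(q \right)} + A{\left(K{\left(5 \right)} \right)} p{\left(-22 \right)} = \frac{-22 + 16}{2 \cdot 16} + 2 \cdot 12 = \frac{1}{2} \cdot \frac{1}{16} \left(-6\right) + 24 = - \frac{3}{16} + 24 = \frac{381}{16}$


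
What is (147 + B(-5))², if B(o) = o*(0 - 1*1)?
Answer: 23104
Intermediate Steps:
B(o) = -o (B(o) = o*(0 - 1) = o*(-1) = -o)
(147 + B(-5))² = (147 - 1*(-5))² = (147 + 5)² = 152² = 23104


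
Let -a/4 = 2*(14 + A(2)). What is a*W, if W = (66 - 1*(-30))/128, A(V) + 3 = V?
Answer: -78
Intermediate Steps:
A(V) = -3 + V
a = -104 (a = -8*(14 + (-3 + 2)) = -8*(14 - 1) = -8*13 = -4*26 = -104)
W = ¾ (W = (66 + 30)*(1/128) = 96*(1/128) = ¾ ≈ 0.75000)
a*W = -104*¾ = -78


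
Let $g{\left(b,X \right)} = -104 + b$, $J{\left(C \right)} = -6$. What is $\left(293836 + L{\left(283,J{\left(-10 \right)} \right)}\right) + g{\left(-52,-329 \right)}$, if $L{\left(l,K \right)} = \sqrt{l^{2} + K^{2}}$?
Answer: $293680 + 5 \sqrt{3205} \approx 2.9396 \cdot 10^{5}$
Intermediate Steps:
$L{\left(l,K \right)} = \sqrt{K^{2} + l^{2}}$
$\left(293836 + L{\left(283,J{\left(-10 \right)} \right)}\right) + g{\left(-52,-329 \right)} = \left(293836 + \sqrt{\left(-6\right)^{2} + 283^{2}}\right) - 156 = \left(293836 + \sqrt{36 + 80089}\right) - 156 = \left(293836 + \sqrt{80125}\right) - 156 = \left(293836 + 5 \sqrt{3205}\right) - 156 = 293680 + 5 \sqrt{3205}$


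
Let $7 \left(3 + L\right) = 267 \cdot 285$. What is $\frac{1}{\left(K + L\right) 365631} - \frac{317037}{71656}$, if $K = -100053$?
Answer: $- \frac{10338229478281093}{2336623711082856} \approx -4.4244$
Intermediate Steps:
$L = \frac{76074}{7}$ ($L = -3 + \frac{267 \cdot 285}{7} = -3 + \frac{1}{7} \cdot 76095 = -3 + \frac{76095}{7} = \frac{76074}{7} \approx 10868.0$)
$\frac{1}{\left(K + L\right) 365631} - \frac{317037}{71656} = \frac{1}{\left(-100053 + \frac{76074}{7}\right) 365631} - \frac{317037}{71656} = \frac{1}{- \frac{624297}{7}} \cdot \frac{1}{365631} - \frac{317037}{71656} = \left(- \frac{7}{624297}\right) \frac{1}{365631} - \frac{317037}{71656} = - \frac{1}{32608905201} - \frac{317037}{71656} = - \frac{10338229478281093}{2336623711082856}$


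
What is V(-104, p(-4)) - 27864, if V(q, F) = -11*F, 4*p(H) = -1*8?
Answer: -27842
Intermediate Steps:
p(H) = -2 (p(H) = (-1*8)/4 = (1/4)*(-8) = -2)
V(-104, p(-4)) - 27864 = -11*(-2) - 27864 = 22 - 27864 = -27842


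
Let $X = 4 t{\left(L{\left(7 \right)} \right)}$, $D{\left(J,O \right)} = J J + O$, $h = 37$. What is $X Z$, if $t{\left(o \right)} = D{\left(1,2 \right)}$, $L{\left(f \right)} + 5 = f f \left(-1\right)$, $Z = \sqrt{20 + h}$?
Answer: $12 \sqrt{57} \approx 90.598$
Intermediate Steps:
$D{\left(J,O \right)} = O + J^{2}$ ($D{\left(J,O \right)} = J^{2} + O = O + J^{2}$)
$Z = \sqrt{57}$ ($Z = \sqrt{20 + 37} = \sqrt{57} \approx 7.5498$)
$L{\left(f \right)} = -5 - f^{2}$ ($L{\left(f \right)} = -5 + f f \left(-1\right) = -5 + f^{2} \left(-1\right) = -5 - f^{2}$)
$t{\left(o \right)} = 3$ ($t{\left(o \right)} = 2 + 1^{2} = 2 + 1 = 3$)
$X = 12$ ($X = 4 \cdot 3 = 12$)
$X Z = 12 \sqrt{57}$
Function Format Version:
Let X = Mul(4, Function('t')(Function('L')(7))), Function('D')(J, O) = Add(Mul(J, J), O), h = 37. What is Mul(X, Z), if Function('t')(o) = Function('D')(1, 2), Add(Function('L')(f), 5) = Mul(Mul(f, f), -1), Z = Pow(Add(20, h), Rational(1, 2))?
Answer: Mul(12, Pow(57, Rational(1, 2))) ≈ 90.598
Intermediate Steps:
Function('D')(J, O) = Add(O, Pow(J, 2)) (Function('D')(J, O) = Add(Pow(J, 2), O) = Add(O, Pow(J, 2)))
Z = Pow(57, Rational(1, 2)) (Z = Pow(Add(20, 37), Rational(1, 2)) = Pow(57, Rational(1, 2)) ≈ 7.5498)
Function('L')(f) = Add(-5, Mul(-1, Pow(f, 2))) (Function('L')(f) = Add(-5, Mul(Mul(f, f), -1)) = Add(-5, Mul(Pow(f, 2), -1)) = Add(-5, Mul(-1, Pow(f, 2))))
Function('t')(o) = 3 (Function('t')(o) = Add(2, Pow(1, 2)) = Add(2, 1) = 3)
X = 12 (X = Mul(4, 3) = 12)
Mul(X, Z) = Mul(12, Pow(57, Rational(1, 2)))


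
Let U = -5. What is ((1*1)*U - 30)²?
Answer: 1225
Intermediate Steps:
((1*1)*U - 30)² = ((1*1)*(-5) - 30)² = (1*(-5) - 30)² = (-5 - 30)² = (-35)² = 1225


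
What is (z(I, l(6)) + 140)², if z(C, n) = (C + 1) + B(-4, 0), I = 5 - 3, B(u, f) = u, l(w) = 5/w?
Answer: 19321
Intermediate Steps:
I = 2
z(C, n) = -3 + C (z(C, n) = (C + 1) - 4 = (1 + C) - 4 = -3 + C)
(z(I, l(6)) + 140)² = ((-3 + 2) + 140)² = (-1 + 140)² = 139² = 19321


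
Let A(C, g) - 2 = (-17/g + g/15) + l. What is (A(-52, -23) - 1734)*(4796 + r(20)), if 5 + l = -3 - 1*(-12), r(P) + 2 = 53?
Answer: -2890915598/345 ≈ -8.3795e+6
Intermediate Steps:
r(P) = 51 (r(P) = -2 + 53 = 51)
l = 4 (l = -5 + (-3 - 1*(-12)) = -5 + (-3 + 12) = -5 + 9 = 4)
A(C, g) = 6 - 17/g + g/15 (A(C, g) = 2 + ((-17/g + g/15) + 4) = 2 + (4 - 17/g + g/15) = 6 - 17/g + g/15)
(A(-52, -23) - 1734)*(4796 + r(20)) = ((6 - 17/(-23) + (1/15)*(-23)) - 1734)*(4796 + 51) = ((6 - 17*(-1/23) - 23/15) - 1734)*4847 = ((6 + 17/23 - 23/15) - 1734)*4847 = (1796/345 - 1734)*4847 = -596434/345*4847 = -2890915598/345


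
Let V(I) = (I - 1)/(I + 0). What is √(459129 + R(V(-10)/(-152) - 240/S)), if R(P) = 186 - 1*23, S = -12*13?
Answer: 2*√114823 ≈ 677.71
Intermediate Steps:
V(I) = (-1 + I)/I
S = -156
R(P) = 163 (R(P) = 186 - 23 = 163)
√(459129 + R(V(-10)/(-152) - 240/S)) = √(459129 + 163) = √459292 = 2*√114823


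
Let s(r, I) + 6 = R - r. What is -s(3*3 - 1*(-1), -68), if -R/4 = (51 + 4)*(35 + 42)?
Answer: 16956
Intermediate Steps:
R = -16940 (R = -4*(51 + 4)*(35 + 42) = -220*77 = -4*4235 = -16940)
s(r, I) = -16946 - r (s(r, I) = -6 + (-16940 - r) = -16946 - r)
-s(3*3 - 1*(-1), -68) = -(-16946 - (3*3 - 1*(-1))) = -(-16946 - (9 + 1)) = -(-16946 - 1*10) = -(-16946 - 10) = -1*(-16956) = 16956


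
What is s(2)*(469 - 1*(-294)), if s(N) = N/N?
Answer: 763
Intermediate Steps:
s(N) = 1
s(2)*(469 - 1*(-294)) = 1*(469 - 1*(-294)) = 1*(469 + 294) = 1*763 = 763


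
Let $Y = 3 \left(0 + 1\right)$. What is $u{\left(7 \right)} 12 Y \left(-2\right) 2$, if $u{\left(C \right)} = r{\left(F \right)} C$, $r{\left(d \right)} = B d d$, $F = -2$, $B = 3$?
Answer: $-12096$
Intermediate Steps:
$r{\left(d \right)} = 3 d^{2}$ ($r{\left(d \right)} = 3 d d = 3 d^{2}$)
$Y = 3$ ($Y = 3 \cdot 1 = 3$)
$u{\left(C \right)} = 12 C$ ($u{\left(C \right)} = 3 \left(-2\right)^{2} C = 3 \cdot 4 C = 12 C$)
$u{\left(7 \right)} 12 Y \left(-2\right) 2 = 12 \cdot 7 \cdot 12 \cdot 3 \left(-2\right) 2 = 84 \cdot 12 \left(\left(-6\right) 2\right) = 1008 \left(-12\right) = -12096$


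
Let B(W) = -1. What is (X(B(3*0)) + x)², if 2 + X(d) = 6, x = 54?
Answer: 3364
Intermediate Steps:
X(d) = 4 (X(d) = -2 + 6 = 4)
(X(B(3*0)) + x)² = (4 + 54)² = 58² = 3364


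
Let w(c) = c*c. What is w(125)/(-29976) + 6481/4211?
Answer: 128477581/126228936 ≈ 1.0178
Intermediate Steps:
w(c) = c**2
w(125)/(-29976) + 6481/4211 = 125**2/(-29976) + 6481/4211 = 15625*(-1/29976) + 6481*(1/4211) = -15625/29976 + 6481/4211 = 128477581/126228936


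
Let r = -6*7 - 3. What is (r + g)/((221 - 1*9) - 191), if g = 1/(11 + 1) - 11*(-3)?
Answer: -143/252 ≈ -0.56746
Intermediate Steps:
r = -45 (r = -42 - 3 = -45)
g = 397/12 (g = 1/12 + 33 = 397/12 ≈ 33.083)
(r + g)/((221 - 1*9) - 191) = (-45 + 397/12)/((221 - 1*9) - 191) = -143/(12*((221 - 9) - 191)) = -143/(12*(212 - 191)) = -143/12/21 = -143/12*1/21 = -143/252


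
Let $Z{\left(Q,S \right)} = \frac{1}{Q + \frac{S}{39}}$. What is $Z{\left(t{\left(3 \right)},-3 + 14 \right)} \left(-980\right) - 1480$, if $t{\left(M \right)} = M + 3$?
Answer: $-1636$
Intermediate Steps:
$t{\left(M \right)} = 3 + M$
$Z{\left(Q,S \right)} = \frac{1}{Q + \frac{S}{39}}$ ($Z{\left(Q,S \right)} = \frac{1}{Q + S \frac{1}{39}} = \frac{1}{Q + \frac{S}{39}}$)
$Z{\left(t{\left(3 \right)},-3 + 14 \right)} \left(-980\right) - 1480 = \frac{39}{\left(-3 + 14\right) + 39 \left(3 + 3\right)} \left(-980\right) - 1480 = \frac{39}{11 + 39 \cdot 6} \left(-980\right) - 1480 = \frac{39}{11 + 234} \left(-980\right) - 1480 = \frac{39}{245} \left(-980\right) - 1480 = -156 - 1480 = -1636$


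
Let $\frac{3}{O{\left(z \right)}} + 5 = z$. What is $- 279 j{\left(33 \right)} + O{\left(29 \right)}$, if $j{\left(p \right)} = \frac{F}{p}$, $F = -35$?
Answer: $\frac{26051}{88} \approx 296.03$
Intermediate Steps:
$j{\left(p \right)} = - \frac{35}{p}$
$O{\left(z \right)} = \frac{3}{-5 + z}$
$- 279 j{\left(33 \right)} + O{\left(29 \right)} = - 279 \left(- \frac{35}{33}\right) + \frac{3}{-5 + 29} = - 279 \left(\left(-35\right) \frac{1}{33}\right) + \frac{3}{24} = \left(-279\right) \left(- \frac{35}{33}\right) + 3 \cdot \frac{1}{24} = \frac{3255}{11} + \frac{1}{8} = \frac{26051}{88}$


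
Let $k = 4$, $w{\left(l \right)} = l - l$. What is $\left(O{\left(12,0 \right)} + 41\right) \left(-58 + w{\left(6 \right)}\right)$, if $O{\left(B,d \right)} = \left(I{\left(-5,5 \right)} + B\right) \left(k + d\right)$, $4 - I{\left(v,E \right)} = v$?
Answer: $-7250$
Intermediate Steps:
$w{\left(l \right)} = 0$
$I{\left(v,E \right)} = 4 - v$
$O{\left(B,d \right)} = \left(4 + d\right) \left(9 + B\right)$ ($O{\left(B,d \right)} = \left(\left(4 - -5\right) + B\right) \left(4 + d\right) = \left(\left(4 + 5\right) + B\right) \left(4 + d\right) = \left(9 + B\right) \left(4 + d\right) = \left(4 + d\right) \left(9 + B\right)$)
$\left(O{\left(12,0 \right)} + 41\right) \left(-58 + w{\left(6 \right)}\right) = \left(\left(36 + 4 \cdot 12 + 9 \cdot 0 + 12 \cdot 0\right) + 41\right) \left(-58 + 0\right) = \left(\left(36 + 48 + 0 + 0\right) + 41\right) \left(-58\right) = \left(84 + 41\right) \left(-58\right) = 125 \left(-58\right) = -7250$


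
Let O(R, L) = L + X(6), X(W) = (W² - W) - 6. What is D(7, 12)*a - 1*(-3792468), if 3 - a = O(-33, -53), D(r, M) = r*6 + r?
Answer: 3794036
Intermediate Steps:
X(W) = -6 + W² - W
D(r, M) = 7*r (D(r, M) = 6*r + r = 7*r)
O(R, L) = 24 + L (O(R, L) = L + (-6 + 6² - 1*6) = L + (-6 + 36 - 6) = L + 24 = 24 + L)
a = 32 (a = 3 - (24 - 53) = 3 - 1*(-29) = 3 + 29 = 32)
D(7, 12)*a - 1*(-3792468) = (7*7)*32 - 1*(-3792468) = 49*32 + 3792468 = 1568 + 3792468 = 3794036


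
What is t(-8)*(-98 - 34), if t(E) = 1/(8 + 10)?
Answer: -22/3 ≈ -7.3333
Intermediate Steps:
t(E) = 1/18
t(-8)*(-98 - 34) = (-98 - 34)/18 = (1/18)*(-132) = -22/3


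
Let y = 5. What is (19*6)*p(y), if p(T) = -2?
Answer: -228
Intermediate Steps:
(19*6)*p(y) = (19*6)*(-2) = 114*(-2) = -228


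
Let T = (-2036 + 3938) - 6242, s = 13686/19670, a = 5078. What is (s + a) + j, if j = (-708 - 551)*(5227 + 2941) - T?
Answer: -101045707647/9835 ≈ -1.0274e+7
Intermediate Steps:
s = 6843/9835 (s = 13686*(1/19670) = 6843/9835 ≈ 0.69578)
T = -4340 (T = 1902 - 6242 = -4340)
j = -10279172 (j = (-708 - 551)*(5227 + 2941) - 1*(-4340) = -1259*8168 + 4340 = -10283512 + 4340 = -10279172)
(s + a) + j = (6843/9835 + 5078) - 10279172 = 49948973/9835 - 10279172 = -101045707647/9835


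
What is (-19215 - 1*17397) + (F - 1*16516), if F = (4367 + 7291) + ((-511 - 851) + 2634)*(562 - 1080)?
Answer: -700366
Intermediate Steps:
F = -647238 (F = 11658 + (-1362 + 2634)*(-518) = 11658 + 1272*(-518) = 11658 - 658896 = -647238)
(-19215 - 1*17397) + (F - 1*16516) = (-19215 - 1*17397) + (-647238 - 1*16516) = (-19215 - 17397) + (-647238 - 16516) = -36612 - 663754 = -700366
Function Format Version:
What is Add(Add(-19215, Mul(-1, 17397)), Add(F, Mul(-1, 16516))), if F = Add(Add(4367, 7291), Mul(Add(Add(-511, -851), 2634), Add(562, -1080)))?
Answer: -700366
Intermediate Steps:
F = -647238 (F = Add(11658, Mul(Add(-1362, 2634), -518)) = Add(11658, Mul(1272, -518)) = Add(11658, -658896) = -647238)
Add(Add(-19215, Mul(-1, 17397)), Add(F, Mul(-1, 16516))) = Add(Add(-19215, Mul(-1, 17397)), Add(-647238, Mul(-1, 16516))) = Add(Add(-19215, -17397), Add(-647238, -16516)) = Add(-36612, -663754) = -700366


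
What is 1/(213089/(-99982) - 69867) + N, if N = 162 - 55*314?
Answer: -119510594103146/6985655483 ≈ -17108.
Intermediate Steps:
N = -17108 (N = 162 - 17270 = -17108)
1/(213089/(-99982) - 69867) + N = 1/(213089/(-99982) - 69867) - 17108 = 1/(213089*(-1/99982) - 69867) - 17108 = 1/(-213089/99982 - 69867) - 17108 = 1/(-6985655483/99982) - 17108 = -99982/6985655483 - 17108 = -119510594103146/6985655483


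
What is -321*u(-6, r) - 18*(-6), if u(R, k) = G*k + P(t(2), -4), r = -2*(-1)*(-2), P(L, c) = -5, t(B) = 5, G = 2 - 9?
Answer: -7275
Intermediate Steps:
G = -7
r = -4 (r = 2*(-2) = -4)
u(R, k) = -5 - 7*k (u(R, k) = -7*k - 5 = -5 - 7*k)
-321*u(-6, r) - 18*(-6) = -321*(-5 - 7*(-4)) - 18*(-6) = -321*(-5 + 28) + 108 = -321*23 + 108 = -7383 + 108 = -7275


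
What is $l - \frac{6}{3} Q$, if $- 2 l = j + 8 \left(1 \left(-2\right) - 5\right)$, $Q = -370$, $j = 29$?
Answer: $\frac{1507}{2} \approx 753.5$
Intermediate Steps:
$l = \frac{27}{2}$ ($l = - \frac{29 + 8 \left(1 \left(-2\right) - 5\right)}{2} = - \frac{29 + 8 \left(-2 - 5\right)}{2} = - \frac{29 + 8 \left(-7\right)}{2} = - \frac{29 - 56}{2} = \left(- \frac{1}{2}\right) \left(-27\right) = \frac{27}{2} \approx 13.5$)
$l - \frac{6}{3} Q = \frac{27}{2} - \frac{6}{3} \left(-370\right) = \frac{27}{2} - 6 \cdot \frac{1}{3} \left(-370\right) = \frac{27}{2} - 2 \left(-370\right) = \frac{27}{2} - -740 = \frac{27}{2} + 740 = \frac{1507}{2}$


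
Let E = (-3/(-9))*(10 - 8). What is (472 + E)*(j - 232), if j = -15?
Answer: -350246/3 ≈ -1.1675e+5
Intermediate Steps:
E = 2/3 (E = -3*(-1/9)*2 = (1/3)*2 = 2/3 ≈ 0.66667)
(472 + E)*(j - 232) = (472 + 2/3)*(-15 - 232) = (1418/3)*(-247) = -350246/3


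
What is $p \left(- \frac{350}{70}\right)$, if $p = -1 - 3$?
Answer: $20$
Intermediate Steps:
$p = -4$
$p \left(- \frac{350}{70}\right) = - 4 \left(- \frac{350}{70}\right) = - 4 \left(\left(-350\right) \frac{1}{70}\right) = \left(-4\right) \left(-5\right) = 20$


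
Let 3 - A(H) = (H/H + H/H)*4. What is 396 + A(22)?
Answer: 391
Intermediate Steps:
A(H) = -5 (A(H) = 3 - (H/H + H/H)*4 = 3 - (1 + 1)*4 = 3 - 2*4 = 3 - 1*8 = 3 - 8 = -5)
396 + A(22) = 396 - 5 = 391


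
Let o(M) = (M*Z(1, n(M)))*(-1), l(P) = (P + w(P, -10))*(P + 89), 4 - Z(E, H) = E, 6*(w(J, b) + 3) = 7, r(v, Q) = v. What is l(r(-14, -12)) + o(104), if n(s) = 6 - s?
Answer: -2999/2 ≈ -1499.5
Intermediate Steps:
w(J, b) = -11/6 (w(J, b) = -3 + (1/6)*7 = -3 + 7/6 = -11/6)
Z(E, H) = 4 - E
l(P) = (89 + P)*(-11/6 + P) (l(P) = (P - 11/6)*(P + 89) = (-11/6 + P)*(89 + P) = (89 + P)*(-11/6 + P))
o(M) = -3*M (o(M) = (M*(4 - 1*1))*(-1) = (M*(4 - 1))*(-1) = (M*3)*(-1) = (3*M)*(-1) = -3*M)
l(r(-14, -12)) + o(104) = (-979/6 + (-14)**2 + (523/6)*(-14)) - 3*104 = (-979/6 + 196 - 3661/3) - 312 = -2375/2 - 312 = -2999/2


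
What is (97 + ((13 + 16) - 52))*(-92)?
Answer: -6808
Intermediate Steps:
(97 + ((13 + 16) - 52))*(-92) = (97 + (29 - 52))*(-92) = (97 - 23)*(-92) = 74*(-92) = -6808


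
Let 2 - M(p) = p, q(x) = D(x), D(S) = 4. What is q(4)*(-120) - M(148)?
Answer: -334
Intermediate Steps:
q(x) = 4
M(p) = 2 - p
q(4)*(-120) - M(148) = 4*(-120) - (2 - 1*148) = -480 - (2 - 148) = -480 - 1*(-146) = -480 + 146 = -334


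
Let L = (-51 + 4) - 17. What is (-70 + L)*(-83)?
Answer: 11122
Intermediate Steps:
L = -64 (L = -47 - 17 = -64)
(-70 + L)*(-83) = (-70 - 64)*(-83) = -134*(-83) = 11122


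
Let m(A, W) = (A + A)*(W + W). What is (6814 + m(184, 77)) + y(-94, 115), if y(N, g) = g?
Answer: 63601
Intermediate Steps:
m(A, W) = 4*A*W (m(A, W) = (2*A)*(2*W) = 4*A*W)
(6814 + m(184, 77)) + y(-94, 115) = (6814 + 4*184*77) + 115 = (6814 + 56672) + 115 = 63486 + 115 = 63601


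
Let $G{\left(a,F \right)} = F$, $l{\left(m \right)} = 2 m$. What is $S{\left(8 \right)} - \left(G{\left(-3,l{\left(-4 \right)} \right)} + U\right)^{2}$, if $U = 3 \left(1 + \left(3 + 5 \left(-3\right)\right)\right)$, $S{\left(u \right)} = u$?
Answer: $-1673$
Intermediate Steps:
$U = -33$ ($U = 3 \left(1 + \left(3 - 15\right)\right) = 3 \left(1 - 12\right) = 3 \left(-11\right) = -33$)
$S{\left(8 \right)} - \left(G{\left(-3,l{\left(-4 \right)} \right)} + U\right)^{2} = 8 - \left(2 \left(-4\right) - 33\right)^{2} = 8 - \left(-8 - 33\right)^{2} = 8 - \left(-41\right)^{2} = 8 - 1681 = -1673$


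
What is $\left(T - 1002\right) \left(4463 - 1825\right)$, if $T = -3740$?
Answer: $-12509396$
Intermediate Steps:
$\left(T - 1002\right) \left(4463 - 1825\right) = \left(-3740 - 1002\right) \left(4463 - 1825\right) = \left(-4742\right) 2638 = -12509396$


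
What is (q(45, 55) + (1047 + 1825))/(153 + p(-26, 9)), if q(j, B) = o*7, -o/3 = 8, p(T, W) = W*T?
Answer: -2704/81 ≈ -33.383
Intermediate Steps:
p(T, W) = T*W
o = -24 (o = -3*8 = -24)
q(j, B) = -168 (q(j, B) = -24*7 = -168)
(q(45, 55) + (1047 + 1825))/(153 + p(-26, 9)) = (-168 + (1047 + 1825))/(153 - 26*9) = (-168 + 2872)/(153 - 234) = 2704/(-81) = 2704*(-1/81) = -2704/81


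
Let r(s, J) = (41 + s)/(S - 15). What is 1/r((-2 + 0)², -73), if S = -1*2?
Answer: -17/45 ≈ -0.37778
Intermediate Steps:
S = -2
r(s, J) = -41/17 - s/17 (r(s, J) = (41 + s)/(-2 - 15) = (41 + s)/(-17) = (41 + s)*(-1/17) = -41/17 - s/17)
1/r((-2 + 0)², -73) = 1/(-41/17 - (-2 + 0)²/17) = 1/(-41/17 - 1/17*(-2)²) = 1/(-41/17 - 1/17*4) = 1/(-41/17 - 4/17) = 1/(-45/17) = -17/45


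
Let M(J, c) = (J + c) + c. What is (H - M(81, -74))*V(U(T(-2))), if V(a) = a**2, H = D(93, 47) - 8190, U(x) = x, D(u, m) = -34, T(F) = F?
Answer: -32628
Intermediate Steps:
M(J, c) = J + 2*c
H = -8224 (H = -34 - 8190 = -8224)
(H - M(81, -74))*V(U(T(-2))) = (-8224 - (81 + 2*(-74)))*(-2)**2 = (-8224 - (81 - 148))*4 = (-8224 - 1*(-67))*4 = (-8224 + 67)*4 = -8157*4 = -32628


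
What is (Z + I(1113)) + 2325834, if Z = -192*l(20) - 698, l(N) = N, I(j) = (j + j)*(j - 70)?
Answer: 4643014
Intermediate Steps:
I(j) = 2*j*(-70 + j) (I(j) = (2*j)*(-70 + j) = 2*j*(-70 + j))
Z = -4538 (Z = -192*20 - 698 = -3840 - 698 = -4538)
(Z + I(1113)) + 2325834 = (-4538 + 2*1113*(-70 + 1113)) + 2325834 = (-4538 + 2*1113*1043) + 2325834 = (-4538 + 2321718) + 2325834 = 2317180 + 2325834 = 4643014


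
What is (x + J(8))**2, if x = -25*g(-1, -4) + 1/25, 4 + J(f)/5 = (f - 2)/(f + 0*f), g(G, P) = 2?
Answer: 43837641/10000 ≈ 4383.8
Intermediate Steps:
J(f) = -20 + 5*(-2 + f)/f (J(f) = -20 + 5*((f - 2)/(f + 0*f)) = -20 + 5*((-2 + f)/(f + 0)) = -20 + 5*((-2 + f)/f) = -20 + 5*(-2 + f)/f)
x = -1249/25 (x = -25/(1/(0 + 2)) + 1/25 = -25/(1/2) + 1*(1/25) = -25/1/2 + 1/25 = -25*2 + 1/25 = -50 + 1/25 = -1249/25 ≈ -49.960)
(x + J(8))**2 = (-1249/25 + (-15 - 10/8))**2 = (-1249/25 + (-15 - 10*1/8))**2 = (-1249/25 + (-15 - 5/4))**2 = (-1249/25 - 65/4)**2 = (-6621/100)**2 = 43837641/10000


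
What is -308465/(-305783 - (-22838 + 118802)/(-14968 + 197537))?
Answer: 56316146585/55826592491 ≈ 1.0088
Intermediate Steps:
-308465/(-305783 - (-22838 + 118802)/(-14968 + 197537)) = -308465/(-305783 - 95964/182569) = -308465/(-55826592491/182569) = -308465*(-182569/55826592491) = 56316146585/55826592491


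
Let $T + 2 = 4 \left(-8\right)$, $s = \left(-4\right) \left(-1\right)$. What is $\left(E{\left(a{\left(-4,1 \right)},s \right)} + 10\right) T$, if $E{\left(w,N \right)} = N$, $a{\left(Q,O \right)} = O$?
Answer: $-476$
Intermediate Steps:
$s = 4$
$T = -34$ ($T = -2 + 4 \left(-8\right) = -2 - 32 = -34$)
$\left(E{\left(a{\left(-4,1 \right)},s \right)} + 10\right) T = \left(4 + 10\right) \left(-34\right) = 14 \left(-34\right) = -476$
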